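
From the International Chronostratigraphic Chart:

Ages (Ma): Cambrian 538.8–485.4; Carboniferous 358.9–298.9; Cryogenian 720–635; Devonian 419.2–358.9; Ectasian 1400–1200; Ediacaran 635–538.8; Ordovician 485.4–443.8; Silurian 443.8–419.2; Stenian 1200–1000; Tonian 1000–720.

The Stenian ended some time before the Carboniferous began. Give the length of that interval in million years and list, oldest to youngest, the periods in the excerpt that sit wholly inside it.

641.1 million years; Tonian, Cryogenian, Ediacaran, Cambrian, Ordovician, Silurian, Devonian

End of Stenian = 1000 Ma; start of Carboniferous = 358.9 Ma.
Gap = 1000 − 358.9 = 641.1 Myr.
Periods wholly inside 1000–358.9 Ma: Tonian (1000–720), Cryogenian (720–635), Ediacaran (635–538.8), Cambrian (538.8–485.4), Ordovician (485.4–443.8), Silurian (443.8–419.2), Devonian (419.2–358.9).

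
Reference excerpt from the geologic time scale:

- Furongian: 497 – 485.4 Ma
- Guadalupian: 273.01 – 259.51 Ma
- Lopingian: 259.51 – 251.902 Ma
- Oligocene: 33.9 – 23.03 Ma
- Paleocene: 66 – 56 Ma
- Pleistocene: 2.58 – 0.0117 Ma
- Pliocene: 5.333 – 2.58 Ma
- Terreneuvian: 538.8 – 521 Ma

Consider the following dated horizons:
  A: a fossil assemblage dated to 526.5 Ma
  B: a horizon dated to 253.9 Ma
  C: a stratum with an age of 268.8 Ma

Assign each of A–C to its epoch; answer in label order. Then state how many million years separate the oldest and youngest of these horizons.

A — Terreneuvian; B — Lopingian; C — Guadalupian; span 272.6 million years

A: 526.5 Ma lies in 538.8–521 Ma, so Terreneuvian.
B: 253.9 Ma lies in 259.51–251.902 Ma, so Lopingian.
C: 268.8 Ma lies in 273.01–259.51 Ma, so Guadalupian.
Oldest = 526.5 Ma, youngest = 253.9 Ma → span 272.6 Myr.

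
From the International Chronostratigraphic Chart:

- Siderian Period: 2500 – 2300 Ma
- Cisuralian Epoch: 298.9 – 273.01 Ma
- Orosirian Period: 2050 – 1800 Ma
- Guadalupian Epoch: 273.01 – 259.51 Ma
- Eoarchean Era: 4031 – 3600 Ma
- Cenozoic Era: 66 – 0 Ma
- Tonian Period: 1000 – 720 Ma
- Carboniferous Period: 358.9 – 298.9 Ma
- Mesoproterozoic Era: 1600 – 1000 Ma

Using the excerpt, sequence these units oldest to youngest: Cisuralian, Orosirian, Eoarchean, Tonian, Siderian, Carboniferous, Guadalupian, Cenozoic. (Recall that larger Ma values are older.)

Eoarchean, Siderian, Orosirian, Tonian, Carboniferous, Cisuralian, Guadalupian, Cenozoic

The oldest of these is Eoarchean (starts 4031 Ma) and the youngest is Cenozoic (ends 0 Ma).
In between, by decreasing start age: Siderian (2500), Orosirian (2050), Tonian (1000), Carboniferous (358.9), Cisuralian (298.9), Guadalupian (273.01).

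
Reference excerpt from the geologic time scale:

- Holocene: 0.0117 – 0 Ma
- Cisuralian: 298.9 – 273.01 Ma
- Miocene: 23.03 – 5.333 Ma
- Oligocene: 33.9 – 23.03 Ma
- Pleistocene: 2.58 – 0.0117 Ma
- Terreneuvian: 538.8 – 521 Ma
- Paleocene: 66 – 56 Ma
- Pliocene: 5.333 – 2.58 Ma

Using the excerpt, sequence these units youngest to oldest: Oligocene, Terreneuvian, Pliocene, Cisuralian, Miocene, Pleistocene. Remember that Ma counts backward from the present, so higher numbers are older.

The oldest of these is Terreneuvian (starts 538.8 Ma) and the youngest is Pleistocene (ends 0.0117 Ma).
In between, by decreasing start age: Cisuralian (298.9), Oligocene (33.9), Miocene (23.03), Pliocene (5.333).
Listing youngest first means reversing that sequence.

Pleistocene, Pliocene, Miocene, Oligocene, Cisuralian, Terreneuvian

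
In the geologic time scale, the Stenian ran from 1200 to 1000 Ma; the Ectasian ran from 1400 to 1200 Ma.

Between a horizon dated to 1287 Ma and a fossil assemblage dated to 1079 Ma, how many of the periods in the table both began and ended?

The older date is 1287 Ma and the younger is 1079 Ma.
No period both begins after 1287 Ma and ends before 1079 Ma, so the count is 0.

0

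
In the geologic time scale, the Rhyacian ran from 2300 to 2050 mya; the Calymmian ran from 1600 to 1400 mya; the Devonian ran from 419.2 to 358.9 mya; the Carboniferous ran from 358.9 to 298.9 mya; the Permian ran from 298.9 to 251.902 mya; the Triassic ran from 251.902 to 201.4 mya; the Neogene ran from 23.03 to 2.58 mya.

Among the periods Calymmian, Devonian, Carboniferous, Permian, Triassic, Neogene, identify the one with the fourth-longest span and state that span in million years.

Start − end for each: Calymmian 1600 − 1400 = 200; Devonian 419.2 − 358.9 = 60.3; Carboniferous 358.9 − 298.9 = 60; Permian 298.9 − 251.902 = 46.998; Triassic 251.902 − 201.4 = 50.502; Neogene 23.03 − 2.58 = 20.45.
Ranking these from longest: Calymmian > Devonian > Carboniferous > Triassic > Permian > Neogene.
Position 4 in that ranking is Triassic, which lasted 50.502 Myr.

Triassic, 50.502 million years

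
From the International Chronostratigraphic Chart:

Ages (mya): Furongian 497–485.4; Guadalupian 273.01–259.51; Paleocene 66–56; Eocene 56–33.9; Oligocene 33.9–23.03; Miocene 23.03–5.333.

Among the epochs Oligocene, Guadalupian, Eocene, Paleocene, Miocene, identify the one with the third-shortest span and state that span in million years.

Start − end for each: Oligocene 33.9 − 23.03 = 10.87; Guadalupian 273.01 − 259.51 = 13.5; Eocene 56 − 33.9 = 22.1; Paleocene 66 − 56 = 10; Miocene 23.03 − 5.333 = 17.697.
Ranking these from shortest: Paleocene < Oligocene < Guadalupian < Miocene < Eocene.
Position 3 in that ranking is Guadalupian, which lasted 13.5 Myr.

Guadalupian, 13.5 million years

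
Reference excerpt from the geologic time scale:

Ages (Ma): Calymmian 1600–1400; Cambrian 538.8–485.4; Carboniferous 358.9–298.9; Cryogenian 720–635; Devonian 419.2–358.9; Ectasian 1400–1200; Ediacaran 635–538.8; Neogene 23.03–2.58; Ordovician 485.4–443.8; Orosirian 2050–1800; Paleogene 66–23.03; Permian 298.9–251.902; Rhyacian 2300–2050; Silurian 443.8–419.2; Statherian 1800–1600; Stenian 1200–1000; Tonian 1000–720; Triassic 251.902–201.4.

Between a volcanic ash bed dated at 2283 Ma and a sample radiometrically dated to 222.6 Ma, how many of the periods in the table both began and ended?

2283 Ma sits inside the Rhyacian (2300–2050) and 222.6 Ma inside the Triassic (251.902–201.4); neither of those is wholly between the two dates.
The listed periods lying completely between them are Orosirian, Statherian, Calymmian, Ectasian, Stenian, Tonian, Cryogenian, Ediacaran, Cambrian, Ordovician, Silurian, Devonian, Carboniferous, Permian — 14 in all.

14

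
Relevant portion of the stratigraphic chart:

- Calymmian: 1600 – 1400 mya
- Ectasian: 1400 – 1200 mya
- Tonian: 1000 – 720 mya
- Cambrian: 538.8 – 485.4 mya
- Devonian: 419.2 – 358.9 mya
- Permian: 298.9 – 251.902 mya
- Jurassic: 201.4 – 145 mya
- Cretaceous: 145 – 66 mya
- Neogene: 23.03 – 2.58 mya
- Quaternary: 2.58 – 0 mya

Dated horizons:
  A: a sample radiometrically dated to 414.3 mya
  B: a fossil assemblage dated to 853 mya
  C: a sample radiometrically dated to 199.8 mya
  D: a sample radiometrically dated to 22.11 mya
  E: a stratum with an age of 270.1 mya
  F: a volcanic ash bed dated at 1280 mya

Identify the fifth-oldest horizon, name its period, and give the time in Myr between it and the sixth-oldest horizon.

C, in the Jurassic; 177.69 million years to D

Sorted oldest-first by Ma: F (1280), B (853), A (414.3), E (270.1), C (199.8), D (22.11).
The fifth oldest is C at 199.8 Ma, which lies in 201.4–145 Ma: the Jurassic.
The sixth oldest is D at 22.11 Ma; separation = |199.8 − 22.11| = 177.69 Myr.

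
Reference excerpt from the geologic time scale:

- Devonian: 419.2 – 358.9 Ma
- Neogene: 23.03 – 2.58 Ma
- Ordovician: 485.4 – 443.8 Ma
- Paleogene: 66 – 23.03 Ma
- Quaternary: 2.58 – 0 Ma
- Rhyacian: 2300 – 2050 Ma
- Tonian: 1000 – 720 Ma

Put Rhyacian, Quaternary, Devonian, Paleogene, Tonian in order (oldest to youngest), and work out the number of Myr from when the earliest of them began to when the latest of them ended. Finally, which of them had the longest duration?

Rhyacian, Tonian, Devonian, Paleogene, Quaternary; total span 2300 Myr; longest is Tonian

Start ages (Ma): Rhyacian 2300, Tonian 1000, Devonian 419.2, Paleogene 66, Quaternary 2.58.
Ordered oldest to youngest: Rhyacian, Tonian, Devonian, Paleogene, Quaternary.
Span = 2300 − 0 = 2300 Myr.
Durations: Paleogene 42.97, Rhyacian 250, Quaternary 2.58, Tonian 280, Devonian 60.3 → longest is Tonian (280 Myr).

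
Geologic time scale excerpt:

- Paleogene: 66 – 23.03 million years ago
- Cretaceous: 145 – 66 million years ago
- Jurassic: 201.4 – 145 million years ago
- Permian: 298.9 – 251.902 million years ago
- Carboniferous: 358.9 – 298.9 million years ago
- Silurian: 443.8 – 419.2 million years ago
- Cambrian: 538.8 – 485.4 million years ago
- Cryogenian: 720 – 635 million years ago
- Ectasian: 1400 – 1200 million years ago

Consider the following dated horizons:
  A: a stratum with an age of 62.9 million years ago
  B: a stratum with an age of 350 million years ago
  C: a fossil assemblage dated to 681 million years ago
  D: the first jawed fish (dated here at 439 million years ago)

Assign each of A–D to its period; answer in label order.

A — Paleogene; B — Carboniferous; C — Cryogenian; D — Silurian

A: 62.9 Ma lies in 66–23.03 Ma, so Paleogene.
B: 350 Ma lies in 358.9–298.9 Ma, so Carboniferous.
C: 681 Ma lies in 720–635 Ma, so Cryogenian.
D: 439 Ma lies in 443.8–419.2 Ma, so Silurian.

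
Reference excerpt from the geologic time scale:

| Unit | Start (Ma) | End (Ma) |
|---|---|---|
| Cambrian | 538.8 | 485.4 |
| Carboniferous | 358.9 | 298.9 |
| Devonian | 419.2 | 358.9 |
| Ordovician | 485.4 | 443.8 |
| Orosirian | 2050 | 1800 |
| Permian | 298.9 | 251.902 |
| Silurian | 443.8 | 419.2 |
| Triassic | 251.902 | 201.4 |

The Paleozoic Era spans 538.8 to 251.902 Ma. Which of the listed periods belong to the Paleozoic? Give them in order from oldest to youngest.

Cambrian, Ordovician, Silurian, Devonian, Carboniferous, Permian

Periods with both bounds inside 538.8–251.902 Ma: Cambrian (538.8–485.4), Ordovician (485.4–443.8), Silurian (443.8–419.2), Devonian (419.2–358.9), Carboniferous (358.9–298.9), Permian (298.9–251.902).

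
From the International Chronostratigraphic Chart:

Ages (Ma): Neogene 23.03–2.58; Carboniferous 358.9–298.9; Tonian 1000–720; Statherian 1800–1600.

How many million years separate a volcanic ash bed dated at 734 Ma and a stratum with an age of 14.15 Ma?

734 − 14.15 = 719.85 million years.

719.85 million years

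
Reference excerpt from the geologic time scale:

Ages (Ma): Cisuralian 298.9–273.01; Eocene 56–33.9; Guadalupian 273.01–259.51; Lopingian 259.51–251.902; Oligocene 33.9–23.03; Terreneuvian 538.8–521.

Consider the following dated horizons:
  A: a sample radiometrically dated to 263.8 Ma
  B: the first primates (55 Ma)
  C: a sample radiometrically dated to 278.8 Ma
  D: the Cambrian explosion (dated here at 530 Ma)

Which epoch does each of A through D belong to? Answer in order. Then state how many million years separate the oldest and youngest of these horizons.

A — Guadalupian; B — Eocene; C — Cisuralian; D — Terreneuvian; span 475 million years

A: 263.8 Ma lies in 273.01–259.51 Ma, so Guadalupian.
B: 55 Ma lies in 56–33.9 Ma, so Eocene.
C: 278.8 Ma lies in 298.9–273.01 Ma, so Cisuralian.
D: 530 Ma lies in 538.8–521 Ma, so Terreneuvian.
Oldest = 530 Ma, youngest = 55 Ma → span 475 Myr.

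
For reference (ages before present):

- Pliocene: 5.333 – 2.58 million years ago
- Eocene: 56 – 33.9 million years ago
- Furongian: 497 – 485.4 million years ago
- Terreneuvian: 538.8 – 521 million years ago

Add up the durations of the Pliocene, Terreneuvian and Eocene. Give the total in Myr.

Duration is start − end for each: (5.333 − 2.58) + (538.8 − 521) + (56 − 33.9).
That is 2.753 + 17.8 + 22.1, which totals 42.653 million years.

42.653 million years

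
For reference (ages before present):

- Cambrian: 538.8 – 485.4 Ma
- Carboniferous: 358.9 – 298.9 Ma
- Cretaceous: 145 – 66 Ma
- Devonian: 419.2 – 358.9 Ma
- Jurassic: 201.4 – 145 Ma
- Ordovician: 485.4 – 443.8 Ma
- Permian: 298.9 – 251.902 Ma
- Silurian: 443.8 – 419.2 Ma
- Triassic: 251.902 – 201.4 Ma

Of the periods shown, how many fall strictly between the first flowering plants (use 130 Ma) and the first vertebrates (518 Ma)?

7

The older date is 518 Ma and the younger is 130 Ma.
Periods with start < 518 and end > 130 Ma: Ordovician (485.4–443.8), Silurian (443.8–419.2), Devonian (419.2–358.9), Carboniferous (358.9–298.9), Permian (298.9–251.902), Triassic (251.902–201.4), Jurassic (201.4–145).
That is 7 complete periods.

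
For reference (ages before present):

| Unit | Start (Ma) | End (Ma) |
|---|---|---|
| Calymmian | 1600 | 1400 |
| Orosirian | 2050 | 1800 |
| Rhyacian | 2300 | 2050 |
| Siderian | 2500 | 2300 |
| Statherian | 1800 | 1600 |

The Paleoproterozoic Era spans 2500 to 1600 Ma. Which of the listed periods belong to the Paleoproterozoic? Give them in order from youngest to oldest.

Periods with both bounds inside 2500–1600 Ma: Statherian (1800–1600), Orosirian (2050–1800), Rhyacian (2300–2050), Siderian (2500–2300).

Statherian, Orosirian, Rhyacian, Siderian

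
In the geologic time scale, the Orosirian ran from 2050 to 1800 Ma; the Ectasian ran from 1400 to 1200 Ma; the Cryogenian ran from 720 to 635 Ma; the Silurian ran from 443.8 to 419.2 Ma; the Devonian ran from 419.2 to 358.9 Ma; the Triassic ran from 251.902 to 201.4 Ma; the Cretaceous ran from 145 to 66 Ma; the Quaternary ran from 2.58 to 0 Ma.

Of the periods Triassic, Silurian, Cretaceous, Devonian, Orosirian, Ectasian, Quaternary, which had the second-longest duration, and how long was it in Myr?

Ectasian, 200 million years

Start − end for each: Triassic 251.902 − 201.4 = 50.502; Silurian 443.8 − 419.2 = 24.6; Cretaceous 145 − 66 = 79; Devonian 419.2 − 358.9 = 60.3; Orosirian 2050 − 1800 = 250; Ectasian 1400 − 1200 = 200; Quaternary 2.58 − 0 = 2.58.
Ranking these from longest: Orosirian > Ectasian > Cretaceous > Devonian > Triassic > Silurian > Quaternary.
Position 2 in that ranking is Ectasian, which lasted 200 Myr.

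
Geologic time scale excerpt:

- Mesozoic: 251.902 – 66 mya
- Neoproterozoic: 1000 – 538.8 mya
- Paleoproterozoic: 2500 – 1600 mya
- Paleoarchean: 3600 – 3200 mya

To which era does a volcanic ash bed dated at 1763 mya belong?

Paleoproterozoic

1763 Ma lies between 2500 and 1600 Ma, so it falls in the Paleoproterozoic.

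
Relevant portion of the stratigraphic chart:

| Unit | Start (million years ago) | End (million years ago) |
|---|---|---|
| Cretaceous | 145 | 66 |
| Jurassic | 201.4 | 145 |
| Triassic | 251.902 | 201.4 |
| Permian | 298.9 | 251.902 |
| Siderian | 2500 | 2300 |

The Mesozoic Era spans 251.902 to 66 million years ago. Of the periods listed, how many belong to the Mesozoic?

Periods inside 251.902–66 Ma: Triassic, Jurassic, Cretaceous — 3 in total.

3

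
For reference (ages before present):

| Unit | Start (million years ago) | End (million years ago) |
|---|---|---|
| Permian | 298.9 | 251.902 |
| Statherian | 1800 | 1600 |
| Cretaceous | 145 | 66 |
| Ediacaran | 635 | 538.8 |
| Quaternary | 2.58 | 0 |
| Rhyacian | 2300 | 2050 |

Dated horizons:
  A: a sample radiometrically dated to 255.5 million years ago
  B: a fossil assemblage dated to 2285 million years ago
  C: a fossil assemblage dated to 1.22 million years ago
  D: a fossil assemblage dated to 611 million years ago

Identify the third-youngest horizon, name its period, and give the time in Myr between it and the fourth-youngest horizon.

D, in the Ediacaran; 1674 million years to B

Sorted youngest-first by Ma: C (1.22), A (255.5), D (611), B (2285).
The third youngest is D at 611 Ma, which lies in 635–538.8 Ma: the Ediacaran.
The fourth youngest is B at 2285 Ma; separation = |611 − 2285| = 1674 Myr.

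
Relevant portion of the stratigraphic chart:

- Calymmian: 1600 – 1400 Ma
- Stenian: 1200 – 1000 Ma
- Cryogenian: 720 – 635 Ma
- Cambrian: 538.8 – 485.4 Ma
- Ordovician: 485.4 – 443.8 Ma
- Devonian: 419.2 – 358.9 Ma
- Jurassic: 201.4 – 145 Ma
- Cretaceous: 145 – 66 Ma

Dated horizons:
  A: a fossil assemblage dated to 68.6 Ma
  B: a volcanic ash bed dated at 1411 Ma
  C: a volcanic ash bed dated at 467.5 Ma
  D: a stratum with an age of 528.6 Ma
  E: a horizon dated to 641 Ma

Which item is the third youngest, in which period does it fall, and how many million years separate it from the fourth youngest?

D, in the Cambrian; 112.4 million years to E

Smaller Ma means younger, so youngest first: A 68.6 < C 467.5 < D 528.6 < E 641 < B 1411.
Counting 3 along gives D (528.6 Ma); the excerpt puts that inside the Cambrian, 538.8–485.4 Ma.
Next in line is E (641 Ma), and 641 − 528.6 = 112.4 Myr.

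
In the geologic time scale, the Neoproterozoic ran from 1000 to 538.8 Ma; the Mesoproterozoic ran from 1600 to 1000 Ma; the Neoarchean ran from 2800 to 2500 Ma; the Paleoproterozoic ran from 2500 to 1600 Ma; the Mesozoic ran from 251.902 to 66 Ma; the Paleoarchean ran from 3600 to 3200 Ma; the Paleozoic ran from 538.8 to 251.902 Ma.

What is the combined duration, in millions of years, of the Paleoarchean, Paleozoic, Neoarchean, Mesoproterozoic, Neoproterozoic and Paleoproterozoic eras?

Duration is start − end for each: (3600 − 3200) + (538.8 − 251.902) + (2800 − 2500) + (1600 − 1000) + (1000 − 538.8) + (2500 − 1600).
That is 400 + 286.898 + 300 + 600 + 461.2 + 900, which totals 2948.098 million years.

2948.098 million years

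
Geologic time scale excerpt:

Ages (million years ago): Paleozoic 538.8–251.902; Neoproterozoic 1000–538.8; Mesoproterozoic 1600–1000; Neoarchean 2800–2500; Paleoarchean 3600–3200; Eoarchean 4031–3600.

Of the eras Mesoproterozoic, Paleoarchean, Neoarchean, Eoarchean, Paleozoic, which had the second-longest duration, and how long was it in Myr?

Start − end for each: Mesoproterozoic 1600 − 1000 = 600; Paleoarchean 3600 − 3200 = 400; Neoarchean 2800 − 2500 = 300; Eoarchean 4031 − 3600 = 431; Paleozoic 538.8 − 251.902 = 286.898.
Ranking these from longest: Mesoproterozoic > Eoarchean > Paleoarchean > Neoarchean > Paleozoic.
Position 2 in that ranking is Eoarchean, which lasted 431 Myr.

Eoarchean, 431 million years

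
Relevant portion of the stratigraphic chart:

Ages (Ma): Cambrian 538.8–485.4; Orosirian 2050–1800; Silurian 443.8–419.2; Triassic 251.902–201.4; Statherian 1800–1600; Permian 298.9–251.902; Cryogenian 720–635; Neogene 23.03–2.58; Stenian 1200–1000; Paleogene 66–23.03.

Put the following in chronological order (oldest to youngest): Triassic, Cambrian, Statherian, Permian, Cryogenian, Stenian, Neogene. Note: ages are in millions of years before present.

Statherian, Stenian, Cryogenian, Cambrian, Permian, Triassic, Neogene

The oldest of these is Statherian (starts 1800 Ma) and the youngest is Neogene (ends 2.58 Ma).
In between, by decreasing start age: Stenian (1200), Cryogenian (720), Cambrian (538.8), Permian (298.9), Triassic (251.902).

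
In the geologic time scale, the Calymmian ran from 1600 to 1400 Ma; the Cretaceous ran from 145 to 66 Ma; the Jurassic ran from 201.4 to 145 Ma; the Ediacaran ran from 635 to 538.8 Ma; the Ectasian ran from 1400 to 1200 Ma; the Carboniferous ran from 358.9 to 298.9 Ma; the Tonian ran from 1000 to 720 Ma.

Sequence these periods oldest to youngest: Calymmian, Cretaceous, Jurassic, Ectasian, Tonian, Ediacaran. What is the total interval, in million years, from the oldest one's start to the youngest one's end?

Calymmian, Ectasian, Tonian, Ediacaran, Jurassic, Cretaceous; total span 1534 Myr

Start ages (Ma): Calymmian 1600, Ectasian 1400, Tonian 1000, Ediacaran 635, Jurassic 201.4, Cretaceous 145.
Ordered oldest to youngest: Calymmian, Ectasian, Tonian, Ediacaran, Jurassic, Cretaceous.
Span = 1600 − 66 = 1534 Myr.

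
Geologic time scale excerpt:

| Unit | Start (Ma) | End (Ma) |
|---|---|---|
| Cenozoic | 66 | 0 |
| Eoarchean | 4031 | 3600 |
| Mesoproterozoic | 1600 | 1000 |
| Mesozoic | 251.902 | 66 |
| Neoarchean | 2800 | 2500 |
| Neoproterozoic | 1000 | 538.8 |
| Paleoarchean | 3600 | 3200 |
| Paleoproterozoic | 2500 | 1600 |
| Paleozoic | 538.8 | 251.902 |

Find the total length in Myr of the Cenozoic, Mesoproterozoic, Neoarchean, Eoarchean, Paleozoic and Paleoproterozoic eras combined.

Duration is start − end for each: (66 − 0) + (1600 − 1000) + (2800 − 2500) + (4031 − 3600) + (538.8 − 251.902) + (2500 − 1600).
That is 66 + 600 + 300 + 431 + 286.898 + 900, which totals 2583.898 million years.

2583.898 million years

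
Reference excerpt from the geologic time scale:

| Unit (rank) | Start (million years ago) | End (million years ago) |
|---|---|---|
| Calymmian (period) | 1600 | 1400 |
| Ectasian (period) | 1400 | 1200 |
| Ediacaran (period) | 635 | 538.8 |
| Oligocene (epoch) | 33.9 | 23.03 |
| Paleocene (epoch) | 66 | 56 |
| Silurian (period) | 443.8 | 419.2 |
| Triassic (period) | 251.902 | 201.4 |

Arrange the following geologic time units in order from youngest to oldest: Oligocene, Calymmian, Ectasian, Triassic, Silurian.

Oligocene, then Triassic, then Silurian, then Ectasian, then Calymmian

Sorting by start age (ascending Ma, since larger Ma = older): Oligocene began 33.9, Triassic began 251.902, Silurian began 443.8, Ectasian began 1400, Calymmian began 1600.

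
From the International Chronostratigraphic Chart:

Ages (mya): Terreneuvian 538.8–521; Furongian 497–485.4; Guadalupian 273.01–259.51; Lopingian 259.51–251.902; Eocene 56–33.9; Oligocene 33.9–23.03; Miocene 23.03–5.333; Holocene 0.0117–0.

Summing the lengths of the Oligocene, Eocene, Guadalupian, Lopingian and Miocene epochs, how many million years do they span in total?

Duration is start − end for each: (33.9 − 23.03) + (56 − 33.9) + (273.01 − 259.51) + (259.51 − 251.902) + (23.03 − 5.333).
That is 10.87 + 22.1 + 13.5 + 7.608 + 17.697, which totals 71.775 million years.

71.775 million years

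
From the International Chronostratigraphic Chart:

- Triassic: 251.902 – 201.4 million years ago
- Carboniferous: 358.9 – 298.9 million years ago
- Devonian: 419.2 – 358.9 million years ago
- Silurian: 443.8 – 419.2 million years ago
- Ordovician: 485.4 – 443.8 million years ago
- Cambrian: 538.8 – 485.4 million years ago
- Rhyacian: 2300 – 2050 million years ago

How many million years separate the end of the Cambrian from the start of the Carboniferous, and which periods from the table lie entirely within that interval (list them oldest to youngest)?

End of Cambrian = 485.4 Ma; start of Carboniferous = 358.9 Ma.
Gap = 485.4 − 358.9 = 126.5 Myr.
Periods wholly inside 485.4–358.9 Ma: Ordovician (485.4–443.8), Silurian (443.8–419.2), Devonian (419.2–358.9).

126.5 million years; Ordovician, Silurian, Devonian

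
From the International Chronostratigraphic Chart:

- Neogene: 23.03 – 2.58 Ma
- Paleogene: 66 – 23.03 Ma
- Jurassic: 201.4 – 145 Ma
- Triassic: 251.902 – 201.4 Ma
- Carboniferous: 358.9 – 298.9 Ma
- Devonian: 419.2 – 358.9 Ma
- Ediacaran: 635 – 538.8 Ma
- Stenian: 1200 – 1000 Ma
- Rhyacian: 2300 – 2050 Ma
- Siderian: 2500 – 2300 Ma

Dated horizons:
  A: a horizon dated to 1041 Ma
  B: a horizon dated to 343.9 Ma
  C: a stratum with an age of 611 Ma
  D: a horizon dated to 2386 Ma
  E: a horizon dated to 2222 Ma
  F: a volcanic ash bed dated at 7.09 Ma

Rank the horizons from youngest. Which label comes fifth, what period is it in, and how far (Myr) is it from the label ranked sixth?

E, in the Rhyacian; 164 million years to D

Sorted youngest-first by Ma: F (7.09), B (343.9), C (611), A (1041), E (2222), D (2386).
The fifth youngest is E at 2222 Ma, which lies in 2300–2050 Ma: the Rhyacian.
The sixth youngest is D at 2386 Ma; separation = |2222 − 2386| = 164 Myr.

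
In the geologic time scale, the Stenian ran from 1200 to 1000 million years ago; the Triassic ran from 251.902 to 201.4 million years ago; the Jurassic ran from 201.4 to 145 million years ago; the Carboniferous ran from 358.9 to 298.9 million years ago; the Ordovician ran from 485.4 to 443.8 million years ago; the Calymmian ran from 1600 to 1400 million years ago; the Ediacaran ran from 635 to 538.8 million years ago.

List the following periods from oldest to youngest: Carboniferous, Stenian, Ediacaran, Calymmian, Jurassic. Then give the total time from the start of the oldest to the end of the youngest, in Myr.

From the excerpt: Carboniferous 358.9–298.9; Stenian 1200–1000; Ediacaran 635–538.8; Calymmian 1600–1400; Jurassic 201.4–145 (Ma).
Larger Ma is earlier, so the oldest is Calymmian and the youngest is Jurassic; oldest to youngest: Calymmian, Stenian, Ediacaran, Carboniferous, Jurassic.
Oldest start 1600 minus youngest end 145 gives 1455 Myr overall.

Calymmian, Stenian, Ediacaran, Carboniferous, Jurassic; total span 1455 Myr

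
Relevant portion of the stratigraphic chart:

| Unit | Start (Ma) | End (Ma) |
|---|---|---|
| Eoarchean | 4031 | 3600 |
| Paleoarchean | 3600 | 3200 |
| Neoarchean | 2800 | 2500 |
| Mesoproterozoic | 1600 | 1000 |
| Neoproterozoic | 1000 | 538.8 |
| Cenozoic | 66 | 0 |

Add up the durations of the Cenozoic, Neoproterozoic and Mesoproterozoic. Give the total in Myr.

1127.2 million years

Each duration: Cenozoic = 66; Neoproterozoic = 461.2; Mesoproterozoic = 600.
Sum: 66 + 461.2 + 600 = 1127.2 Myr.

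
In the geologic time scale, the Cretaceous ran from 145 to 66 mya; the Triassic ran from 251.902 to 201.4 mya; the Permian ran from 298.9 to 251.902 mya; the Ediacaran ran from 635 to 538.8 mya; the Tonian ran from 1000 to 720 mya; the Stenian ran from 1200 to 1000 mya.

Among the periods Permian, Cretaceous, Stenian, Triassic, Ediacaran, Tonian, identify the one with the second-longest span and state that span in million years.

Stenian, 200 million years

Start − end for each: Permian 298.9 − 251.902 = 46.998; Cretaceous 145 − 66 = 79; Stenian 1200 − 1000 = 200; Triassic 251.902 − 201.4 = 50.502; Ediacaran 635 − 538.8 = 96.2; Tonian 1000 − 720 = 280.
Ranking these from longest: Tonian > Stenian > Ediacaran > Cretaceous > Triassic > Permian.
Position 2 in that ranking is Stenian, which lasted 200 Myr.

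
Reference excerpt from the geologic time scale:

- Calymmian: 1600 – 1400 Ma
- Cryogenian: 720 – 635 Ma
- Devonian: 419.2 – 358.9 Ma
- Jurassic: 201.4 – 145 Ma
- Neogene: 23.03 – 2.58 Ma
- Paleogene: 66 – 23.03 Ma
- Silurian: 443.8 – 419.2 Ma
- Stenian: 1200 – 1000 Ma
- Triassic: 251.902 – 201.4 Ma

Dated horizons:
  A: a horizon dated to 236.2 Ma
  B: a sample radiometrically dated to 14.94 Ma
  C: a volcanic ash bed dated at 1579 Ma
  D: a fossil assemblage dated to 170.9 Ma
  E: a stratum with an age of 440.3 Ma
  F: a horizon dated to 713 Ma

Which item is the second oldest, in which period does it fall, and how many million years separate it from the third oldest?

Larger Ma means older, so oldest first: C 1579 > F 713 > E 440.3 > A 236.2 > D 170.9 > B 14.94.
Counting 2 along gives F (713 Ma); the excerpt puts that inside the Cryogenian, 720–635 Ma.
Next in line is E (440.3 Ma), and 713 − 440.3 = 272.7 Myr.

F, in the Cryogenian; 272.7 million years to E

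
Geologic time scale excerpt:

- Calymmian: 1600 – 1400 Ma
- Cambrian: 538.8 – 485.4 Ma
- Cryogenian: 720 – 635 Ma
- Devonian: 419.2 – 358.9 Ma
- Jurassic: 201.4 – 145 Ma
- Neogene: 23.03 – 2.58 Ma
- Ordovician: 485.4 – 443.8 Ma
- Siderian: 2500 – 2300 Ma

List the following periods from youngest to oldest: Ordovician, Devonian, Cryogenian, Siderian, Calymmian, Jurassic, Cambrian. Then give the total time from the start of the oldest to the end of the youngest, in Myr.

Start ages (Ma): Siderian 2500, Calymmian 1600, Cryogenian 720, Cambrian 538.8, Ordovician 485.4, Devonian 419.2, Jurassic 201.4.
Ordered youngest to oldest: Jurassic, Devonian, Ordovician, Cambrian, Cryogenian, Calymmian, Siderian.
Span = 2500 − 145 = 2355 Myr.

Jurassic, Devonian, Ordovician, Cambrian, Cryogenian, Calymmian, Siderian; total span 2355 Myr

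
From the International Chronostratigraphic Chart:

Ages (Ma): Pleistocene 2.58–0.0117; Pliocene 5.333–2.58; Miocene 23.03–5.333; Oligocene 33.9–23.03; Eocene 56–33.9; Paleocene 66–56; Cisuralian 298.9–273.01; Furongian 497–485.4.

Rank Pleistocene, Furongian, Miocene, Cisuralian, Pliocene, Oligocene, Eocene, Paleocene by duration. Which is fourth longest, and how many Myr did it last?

Furongian, 11.6 million years

Durations: Pleistocene 2.5683; Furongian 11.6; Miocene 17.697; Cisuralian 25.89; Pliocene 2.753; Oligocene 10.87; Eocene 22.1; Paleocene 10 Myr.
Sorted longest-first: Cisuralian (25.89), Eocene (22.1), Miocene (17.697), Furongian (11.6), Oligocene (10.87), Paleocene (10), Pliocene (2.753), Pleistocene (2.5683).
The fourth longest is Furongian at 11.6 Myr.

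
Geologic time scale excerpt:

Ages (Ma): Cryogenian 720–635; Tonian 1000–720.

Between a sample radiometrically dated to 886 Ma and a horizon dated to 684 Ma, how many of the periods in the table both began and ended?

0

Checking each listed span, none has both start < 886 Ma and end > 684 Ma — every period straddles one of the two dates or lies outside them — so the count is 0.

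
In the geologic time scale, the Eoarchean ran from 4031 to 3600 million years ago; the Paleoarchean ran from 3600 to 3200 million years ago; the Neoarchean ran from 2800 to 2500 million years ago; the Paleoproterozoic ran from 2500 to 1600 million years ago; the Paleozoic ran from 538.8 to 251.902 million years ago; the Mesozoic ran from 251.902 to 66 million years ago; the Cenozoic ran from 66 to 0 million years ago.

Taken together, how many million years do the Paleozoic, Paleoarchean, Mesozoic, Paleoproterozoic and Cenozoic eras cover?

1838.8 million years

Duration is start − end for each: (538.8 − 251.902) + (3600 − 3200) + (251.902 − 66) + (2500 − 1600) + (66 − 0).
That is 286.898 + 400 + 185.902 + 900 + 66, which totals 1838.8 million years.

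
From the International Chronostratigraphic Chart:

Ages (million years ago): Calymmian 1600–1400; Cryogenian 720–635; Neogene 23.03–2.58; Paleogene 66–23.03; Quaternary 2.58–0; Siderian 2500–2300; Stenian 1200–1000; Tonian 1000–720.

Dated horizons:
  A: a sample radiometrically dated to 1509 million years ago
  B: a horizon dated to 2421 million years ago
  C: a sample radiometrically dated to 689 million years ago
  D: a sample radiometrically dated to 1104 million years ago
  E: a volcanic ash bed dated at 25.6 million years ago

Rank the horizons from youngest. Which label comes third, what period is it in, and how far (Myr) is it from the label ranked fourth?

D, in the Stenian; 405 million years to A

Sorted youngest-first by Ma: E (25.6), C (689), D (1104), A (1509), B (2421).
The third youngest is D at 1104 Ma, which lies in 1200–1000 Ma: the Stenian.
The fourth youngest is A at 1509 Ma; separation = |1104 − 1509| = 405 Myr.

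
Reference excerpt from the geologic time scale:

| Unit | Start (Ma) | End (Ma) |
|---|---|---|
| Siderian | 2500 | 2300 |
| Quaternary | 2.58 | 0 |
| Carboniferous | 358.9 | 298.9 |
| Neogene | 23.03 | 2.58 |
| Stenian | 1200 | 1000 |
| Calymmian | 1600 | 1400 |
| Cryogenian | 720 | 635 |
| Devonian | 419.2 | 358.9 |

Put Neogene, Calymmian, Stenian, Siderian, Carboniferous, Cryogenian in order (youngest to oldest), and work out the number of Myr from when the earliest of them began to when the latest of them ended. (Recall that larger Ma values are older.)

Start ages (Ma): Siderian 2500, Calymmian 1600, Stenian 1200, Cryogenian 720, Carboniferous 358.9, Neogene 23.03.
Ordered youngest to oldest: Neogene, Carboniferous, Cryogenian, Stenian, Calymmian, Siderian.
Span = 2500 − 2.58 = 2497.42 Myr.

Neogene → Carboniferous → Cryogenian → Stenian → Calymmian → Siderian; total span 2497.42 Myr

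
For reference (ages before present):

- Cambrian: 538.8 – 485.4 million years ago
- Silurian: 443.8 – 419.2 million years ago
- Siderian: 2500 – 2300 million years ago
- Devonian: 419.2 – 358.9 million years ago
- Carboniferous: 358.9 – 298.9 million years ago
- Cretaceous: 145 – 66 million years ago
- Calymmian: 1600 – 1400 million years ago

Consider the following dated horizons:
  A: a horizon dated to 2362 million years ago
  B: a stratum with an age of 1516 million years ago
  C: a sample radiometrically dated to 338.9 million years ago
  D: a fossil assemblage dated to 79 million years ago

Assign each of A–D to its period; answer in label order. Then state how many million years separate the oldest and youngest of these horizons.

A — Siderian; B — Calymmian; C — Carboniferous; D — Cretaceous; span 2283 million years

Match each age against the start–end ranges in the excerpt: A = 2362 Ma → Siderian (2500–2300); B = 1516 Ma → Calymmian (1600–1400); C = 338.9 Ma → Carboniferous (358.9–298.9); D = 79 Ma → Cretaceous (145–66).
The largest age is 2362 Ma and the smallest is 79 Ma; their difference is 2283 Myr.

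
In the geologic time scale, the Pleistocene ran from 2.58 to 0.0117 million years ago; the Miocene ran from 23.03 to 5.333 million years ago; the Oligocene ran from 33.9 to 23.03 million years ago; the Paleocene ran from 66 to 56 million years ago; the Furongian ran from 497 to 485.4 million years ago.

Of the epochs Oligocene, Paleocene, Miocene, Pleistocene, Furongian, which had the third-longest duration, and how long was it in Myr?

Oligocene, 10.87 million years

Start − end for each: Oligocene 33.9 − 23.03 = 10.87; Paleocene 66 − 56 = 10; Miocene 23.03 − 5.333 = 17.697; Pleistocene 2.58 − 0.0117 = 2.5683; Furongian 497 − 485.4 = 11.6.
Ranking these from longest: Miocene > Furongian > Oligocene > Paleocene > Pleistocene.
Position 3 in that ranking is Oligocene, which lasted 10.87 Myr.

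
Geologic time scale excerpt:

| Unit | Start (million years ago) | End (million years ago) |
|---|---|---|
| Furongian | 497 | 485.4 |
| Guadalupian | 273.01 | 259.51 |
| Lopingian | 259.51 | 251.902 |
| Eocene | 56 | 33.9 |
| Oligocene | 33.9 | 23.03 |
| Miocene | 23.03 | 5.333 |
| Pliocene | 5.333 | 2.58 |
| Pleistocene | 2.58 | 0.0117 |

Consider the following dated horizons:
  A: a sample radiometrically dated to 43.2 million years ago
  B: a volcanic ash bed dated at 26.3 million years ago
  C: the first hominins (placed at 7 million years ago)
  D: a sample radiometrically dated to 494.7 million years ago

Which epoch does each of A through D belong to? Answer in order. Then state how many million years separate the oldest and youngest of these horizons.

A: 43.2 Ma lies in 56–33.9 Ma, so Eocene.
B: 26.3 Ma lies in 33.9–23.03 Ma, so Oligocene.
C: 7 Ma lies in 23.03–5.333 Ma, so Miocene.
D: 494.7 Ma lies in 497–485.4 Ma, so Furongian.
Oldest = 494.7 Ma, youngest = 7 Ma → span 487.7 Myr.

A — Eocene; B — Oligocene; C — Miocene; D — Furongian; span 487.7 million years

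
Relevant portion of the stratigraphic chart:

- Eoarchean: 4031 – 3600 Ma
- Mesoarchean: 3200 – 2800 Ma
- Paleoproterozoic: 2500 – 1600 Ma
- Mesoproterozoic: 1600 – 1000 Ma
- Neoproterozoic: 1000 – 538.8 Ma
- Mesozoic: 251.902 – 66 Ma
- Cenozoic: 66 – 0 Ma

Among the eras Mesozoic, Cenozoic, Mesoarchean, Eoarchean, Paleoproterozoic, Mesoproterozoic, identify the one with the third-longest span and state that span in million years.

Eoarchean, 431 million years

Start − end for each: Mesozoic 251.902 − 66 = 185.902; Cenozoic 66 − 0 = 66; Mesoarchean 3200 − 2800 = 400; Eoarchean 4031 − 3600 = 431; Paleoproterozoic 2500 − 1600 = 900; Mesoproterozoic 1600 − 1000 = 600.
Ranking these from longest: Paleoproterozoic > Mesoproterozoic > Eoarchean > Mesoarchean > Mesozoic > Cenozoic.
Position 3 in that ranking is Eoarchean, which lasted 431 Myr.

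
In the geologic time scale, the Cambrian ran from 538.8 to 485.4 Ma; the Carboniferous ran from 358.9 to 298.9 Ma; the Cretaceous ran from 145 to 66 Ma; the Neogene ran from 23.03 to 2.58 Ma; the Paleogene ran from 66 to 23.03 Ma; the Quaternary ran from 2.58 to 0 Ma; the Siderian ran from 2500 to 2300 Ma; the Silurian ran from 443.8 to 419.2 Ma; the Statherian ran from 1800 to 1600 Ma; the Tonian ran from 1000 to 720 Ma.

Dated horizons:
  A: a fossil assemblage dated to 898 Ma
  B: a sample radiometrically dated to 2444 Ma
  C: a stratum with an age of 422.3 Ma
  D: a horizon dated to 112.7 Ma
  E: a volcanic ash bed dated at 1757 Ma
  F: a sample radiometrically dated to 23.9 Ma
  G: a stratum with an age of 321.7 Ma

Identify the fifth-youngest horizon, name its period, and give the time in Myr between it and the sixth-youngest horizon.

A, in the Tonian; 859 million years to E

Sorted youngest-first by Ma: F (23.9), D (112.7), G (321.7), C (422.3), A (898), E (1757), B (2444).
The fifth youngest is A at 898 Ma, which lies in 1000–720 Ma: the Tonian.
The sixth youngest is E at 1757 Ma; separation = |898 − 1757| = 859 Myr.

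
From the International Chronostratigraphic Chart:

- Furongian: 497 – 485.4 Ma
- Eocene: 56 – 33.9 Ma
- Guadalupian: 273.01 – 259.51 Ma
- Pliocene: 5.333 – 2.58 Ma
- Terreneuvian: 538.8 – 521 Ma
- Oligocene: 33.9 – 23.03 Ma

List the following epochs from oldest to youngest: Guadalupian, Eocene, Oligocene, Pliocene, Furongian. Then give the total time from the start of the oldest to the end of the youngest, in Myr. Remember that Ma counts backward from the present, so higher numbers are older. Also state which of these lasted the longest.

Furongian → Guadalupian → Eocene → Oligocene → Pliocene; total span 494.42 Myr; longest is Eocene

Start ages (Ma): Furongian 497, Guadalupian 273.01, Eocene 56, Oligocene 33.9, Pliocene 5.333.
Ordered oldest to youngest: Furongian, Guadalupian, Eocene, Oligocene, Pliocene.
Span = 497 − 2.58 = 494.42 Myr.
Durations: Pliocene 2.753, Furongian 11.6, Guadalupian 13.5, Oligocene 10.87, Eocene 22.1 → longest is Eocene (22.1 Myr).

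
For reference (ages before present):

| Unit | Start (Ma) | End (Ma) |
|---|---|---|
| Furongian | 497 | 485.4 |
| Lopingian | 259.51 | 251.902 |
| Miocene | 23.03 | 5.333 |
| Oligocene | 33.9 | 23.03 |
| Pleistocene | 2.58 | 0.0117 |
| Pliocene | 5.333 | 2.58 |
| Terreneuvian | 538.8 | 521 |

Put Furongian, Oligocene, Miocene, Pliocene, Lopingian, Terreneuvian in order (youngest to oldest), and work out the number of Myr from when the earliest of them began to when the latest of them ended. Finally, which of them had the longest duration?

Start ages (Ma): Terreneuvian 538.8, Furongian 497, Lopingian 259.51, Oligocene 33.9, Miocene 23.03, Pliocene 5.333.
Ordered youngest to oldest: Pliocene, Miocene, Oligocene, Lopingian, Furongian, Terreneuvian.
Span = 538.8 − 2.58 = 536.22 Myr.
Durations: Pliocene 2.753, Miocene 17.697, Terreneuvian 17.8, Furongian 11.6, Oligocene 10.87, Lopingian 7.608 → longest is Terreneuvian (17.8 Myr).

Pliocene, Miocene, Oligocene, Lopingian, Furongian, Terreneuvian; total span 536.22 Myr; longest is Terreneuvian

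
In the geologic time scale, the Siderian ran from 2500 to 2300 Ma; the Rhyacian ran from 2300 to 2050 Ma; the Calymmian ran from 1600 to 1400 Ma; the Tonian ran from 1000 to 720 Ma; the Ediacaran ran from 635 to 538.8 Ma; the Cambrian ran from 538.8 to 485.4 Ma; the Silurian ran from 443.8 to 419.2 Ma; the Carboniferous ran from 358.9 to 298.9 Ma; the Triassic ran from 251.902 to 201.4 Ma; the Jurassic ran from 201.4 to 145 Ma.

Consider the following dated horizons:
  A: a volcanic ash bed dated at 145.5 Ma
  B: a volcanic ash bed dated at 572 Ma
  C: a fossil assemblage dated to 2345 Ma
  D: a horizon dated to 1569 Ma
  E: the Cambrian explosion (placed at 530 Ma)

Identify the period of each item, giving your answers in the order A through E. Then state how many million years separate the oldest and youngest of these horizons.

A — Jurassic; B — Ediacaran; C — Siderian; D — Calymmian; E — Cambrian; span 2199.5 million years

A: 145.5 Ma lies in 201.4–145 Ma, so Jurassic.
B: 572 Ma lies in 635–538.8 Ma, so Ediacaran.
C: 2345 Ma lies in 2500–2300 Ma, so Siderian.
D: 1569 Ma lies in 1600–1400 Ma, so Calymmian.
E: 530 Ma lies in 538.8–485.4 Ma, so Cambrian.
Oldest = 2345 Ma, youngest = 145.5 Ma → span 2199.5 Myr.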